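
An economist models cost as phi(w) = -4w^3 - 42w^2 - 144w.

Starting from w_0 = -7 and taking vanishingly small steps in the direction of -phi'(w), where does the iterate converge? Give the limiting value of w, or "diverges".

-4

phi'(w) = -12(w + 3)(w + 4), so phi'(-7) = -144.
Gradient descent moves in the -phi' direction, i.e. w is increasing.
The nearest critical point in that direction is w = -4, where phi'' = 12 > 0 (a local minimum). The iterate converges there.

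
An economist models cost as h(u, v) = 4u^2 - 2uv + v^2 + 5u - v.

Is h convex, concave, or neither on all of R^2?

convex

h is quadratic, so its Hessian is the constant matrix H = [[8, -2], [-2, 2]].
det(H) = 12, tr(H) = 10.
det(H) > 0 and tr(H) > 0, so H is positive definite everywhere: convex.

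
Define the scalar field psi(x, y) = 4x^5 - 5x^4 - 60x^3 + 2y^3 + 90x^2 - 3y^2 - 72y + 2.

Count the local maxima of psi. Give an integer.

psi separates as a function of x plus a function of y, so ∇psi=0 decouples.
∂psi/∂x = 20x(x - 3)(x - 1)(x + 3) = 0 at x ∈ {-3, 0, 1, 3}; ∂psi/∂y = 6(y - 4)(y + 3) = 0 at y ∈ {-3, 4}.
The Hessian is diagonal: diag(psi_xx, psi_yy). Second derivatives: psi_xx(-3)=-1440, psi_xx(0)=180, psi_xx(1)=-160, psi_xx(3)=720; psi_yy(-3)=-42, psi_yy(4)=42.
Local maxima occur where both diagonal entries negative: (-3, -3), (1, -3). Count: 2.

2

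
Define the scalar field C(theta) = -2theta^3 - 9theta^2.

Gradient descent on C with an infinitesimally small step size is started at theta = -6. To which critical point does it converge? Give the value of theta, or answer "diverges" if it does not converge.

C'(theta) = -6theta(theta + 3), so C'(-6) = -108.
Gradient descent moves in the -C' direction, i.e. theta is increasing.
The nearest critical point in that direction is theta = -3, where C'' = 18 > 0 (a local minimum). The iterate converges there.

-3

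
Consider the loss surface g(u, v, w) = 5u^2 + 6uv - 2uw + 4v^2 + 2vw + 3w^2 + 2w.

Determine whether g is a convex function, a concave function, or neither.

g is quadratic, so its Hessian is the constant matrix H = [[10, 6, -2], [6, 8, 2], [-2, 2, 6]].
Leading principal minors: 10, 44, 144.
All positive ⇒ H ≻ 0 ⇒ convex.

convex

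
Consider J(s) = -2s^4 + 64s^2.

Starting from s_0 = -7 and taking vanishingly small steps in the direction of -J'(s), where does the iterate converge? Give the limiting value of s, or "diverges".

J'(s) = -8s(s - 4)(s + 4), so J'(-7) = 1848.
Gradient descent moves in the -J' direction, i.e. s is decreasing.
There is no critical point below s=-7, and J' keeps the same sign, so the iterate runs off to −∞.

diverges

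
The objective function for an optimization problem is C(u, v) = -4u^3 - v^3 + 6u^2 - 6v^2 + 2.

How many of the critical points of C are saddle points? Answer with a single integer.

C separates as a function of u plus a function of v, so ∇C=0 decouples.
∂C/∂u = -12u(u - 1) = 0 at u ∈ {0, 1}; ∂C/∂v = -3v(v + 4) = 0 at v ∈ {-4, 0}.
The Hessian is diagonal: diag(C_uu, C_vv). Second derivatives: C_uu(0)=12, C_uu(1)=-12; C_vv(-4)=12, C_vv(0)=-12.
Saddle points occur where the two diagonal entries have opposite signs: (0, 0), (1, -4). Count: 2.

2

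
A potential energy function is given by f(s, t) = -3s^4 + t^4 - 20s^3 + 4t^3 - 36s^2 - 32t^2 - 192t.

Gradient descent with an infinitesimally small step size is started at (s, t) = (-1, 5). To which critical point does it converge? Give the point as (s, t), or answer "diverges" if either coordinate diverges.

f is separable, so gradient descent decouples: s follows -∂f/∂s, t follows -∂f/∂t.
∂f/∂s = -12s(s + 2)(s + 3); at s=-1 this is 24, so s decreases.
∂f/∂t = 4(t - 4)(t + 3)(t + 4); at t=5 this is 288, so t decreases.
s converges to its nearest critical value -2 (a local min of the s-part); t converges to 4. The iterate converges to (-2, 4).

(-2, 4)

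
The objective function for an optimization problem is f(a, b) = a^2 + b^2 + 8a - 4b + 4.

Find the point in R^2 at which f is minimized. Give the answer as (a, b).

(-4, 2)

f(a,b) separates as P(a) + Q(b) + 4, so its minimum is min P + min Q + 4.
P'(a) = 2a + 8 vanishes at a ∈ {-4}; Q'(b) = 2b - 4 vanishes at b ∈ {2}.
Local minima of P (where P''>0): P(-4)=-16. Local minima of Q: Q(2)=-4.
So the global minimum of f is P(-4) + Q(2) + 4 = -16 − 4 + 4 = -16, attained at (-4, 2).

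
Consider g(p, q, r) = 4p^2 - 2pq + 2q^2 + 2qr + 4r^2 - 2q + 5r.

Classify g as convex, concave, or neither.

convex

g is quadratic, so its Hessian is the constant matrix H = [[8, -2, 0], [-2, 4, 2], [0, 2, 8]].
Leading principal minors: 8, 28, 192.
All positive ⇒ H ≻ 0 ⇒ convex.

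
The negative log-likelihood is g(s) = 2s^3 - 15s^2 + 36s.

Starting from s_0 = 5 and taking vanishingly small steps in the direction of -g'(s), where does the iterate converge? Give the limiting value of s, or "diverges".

3

g'(s) = 6(s - 3)(s - 2), so g'(5) = 36.
Gradient descent moves in the -g' direction, i.e. s is decreasing.
The nearest critical point in that direction is s = 3, where g'' = 6 > 0 (a local minimum). The iterate converges there.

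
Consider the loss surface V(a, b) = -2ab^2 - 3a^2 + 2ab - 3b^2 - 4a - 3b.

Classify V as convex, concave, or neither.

The term -2ab^2 is cubic, so the Hessian is not constant.
∂²V/∂b² = -4a - 6, which takes both signs as a varies (negative for sufficiently large a). A diagonal entry of the Hessian changing sign means the Hessian is neither positive- nor negative-semidefinite on all of R^2.

neither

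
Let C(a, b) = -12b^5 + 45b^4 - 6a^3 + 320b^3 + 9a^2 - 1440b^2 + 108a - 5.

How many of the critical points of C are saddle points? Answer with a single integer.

4

C separates as a function of a plus a function of b, so ∇C=0 decouples.
∂C/∂a = -18(a - 3)(a + 2) = 0 at a ∈ {-2, 3}; ∂C/∂b = -60b(b - 4)(b - 3)(b + 4) = 0 at b ∈ {-4, 0, 3, 4}.
The Hessian is diagonal: diag(C_aa, C_bb). Second derivatives: C_aa(-2)=90, C_aa(3)=-90; C_bb(-4)=13440, C_bb(0)=-2880, C_bb(3)=1260, C_bb(4)=-1920.
Saddle points occur where the two diagonal entries have opposite signs: (-2, 0), (-2, 4), (3, -4), (3, 3). Count: 4.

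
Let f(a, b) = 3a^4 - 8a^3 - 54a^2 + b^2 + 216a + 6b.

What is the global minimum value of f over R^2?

f(a,b) separates as P(a) + Q(b), so its minimum is min P + min Q.
P'(a) = 12(a - 3)(a - 2)(a + 3) vanishes at a ∈ {-3, 2, 3}; Q'(b) = 2b + 6 vanishes at b ∈ {-3}.
Local minima of P (where P''>0): P(-3)=-675, P(3)=189. Local minima of Q: Q(-3)=-9.
So the global minimum of f is P(-3) + Q(-3) = -675 − 9 = -684, attained at (-3, -3).

-684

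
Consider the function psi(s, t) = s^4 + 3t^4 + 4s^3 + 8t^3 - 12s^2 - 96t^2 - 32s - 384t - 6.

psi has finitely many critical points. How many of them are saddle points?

psi separates as a function of s plus a function of t, so ∇psi=0 decouples.
∂psi/∂s = 4(s - 2)(s + 1)(s + 4) = 0 at s ∈ {-4, -1, 2}; ∂psi/∂t = 12(t - 4)(t + 2)(t + 4) = 0 at t ∈ {-4, -2, 4}.
The Hessian is diagonal: diag(psi_ss, psi_tt). Second derivatives: psi_ss(-4)=72, psi_ss(-1)=-36, psi_ss(2)=72; psi_tt(-4)=192, psi_tt(-2)=-144, psi_tt(4)=576.
Saddle points occur where the two diagonal entries have opposite signs: (-4, -2), (-1, -4), (-1, 4), (2, -2). Count: 4.

4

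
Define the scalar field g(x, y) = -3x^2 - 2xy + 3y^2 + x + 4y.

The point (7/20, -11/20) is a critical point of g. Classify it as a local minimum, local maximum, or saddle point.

The Hessian of g is constant: H = [[-6, -2], [-2, 6]].
det(H) = (-6)·6 − (-2)² = -40.
Since det(H) < 0, H is indefinite and the critical point is a saddle point.

saddle point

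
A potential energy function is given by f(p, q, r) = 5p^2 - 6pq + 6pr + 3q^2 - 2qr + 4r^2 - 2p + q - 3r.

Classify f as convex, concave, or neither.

f is quadratic, so its Hessian is the constant matrix H = [[10, -6, 6], [-6, 6, -2], [6, -2, 8]].
Leading principal minors: 10, 24, 80.
All positive ⇒ H ≻ 0 ⇒ convex.

convex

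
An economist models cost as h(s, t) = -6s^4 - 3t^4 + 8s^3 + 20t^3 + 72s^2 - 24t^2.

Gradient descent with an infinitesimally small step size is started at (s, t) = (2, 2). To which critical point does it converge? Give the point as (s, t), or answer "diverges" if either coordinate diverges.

h is separable, so gradient descent decouples: s follows -∂h/∂s, t follows -∂h/∂t.
∂h/∂s = -24s(s - 3)(s + 2); at s=2 this is 192, so s decreases.
∂h/∂t = -12t(t - 4)(t - 1); at t=2 this is 48, so t decreases.
s converges to its nearest critical value 0 (a local min of the s-part); t converges to 1. The iterate converges to (0, 1).

(0, 1)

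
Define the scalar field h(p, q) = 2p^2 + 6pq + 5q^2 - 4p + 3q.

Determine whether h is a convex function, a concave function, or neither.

convex

h is quadratic, so its Hessian is the constant matrix H = [[4, 6], [6, 10]].
det(H) = 4, tr(H) = 14.
det(H) > 0 and tr(H) > 0, so H is positive definite everywhere: convex.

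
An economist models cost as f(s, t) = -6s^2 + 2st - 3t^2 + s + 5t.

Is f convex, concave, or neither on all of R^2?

f is quadratic, so its Hessian is the constant matrix H = [[-12, 2], [2, -6]].
det(H) = 68, tr(H) = -18.
det(H) > 0 and tr(H) < 0, so H is negative definite everywhere: concave.

concave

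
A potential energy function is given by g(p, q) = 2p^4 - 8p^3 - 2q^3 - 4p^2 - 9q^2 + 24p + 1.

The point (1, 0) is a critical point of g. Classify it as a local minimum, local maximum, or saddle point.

The mixed partial ∂²g/∂p∂q is 0, so the Hessian at any point is diag(g_pp, g_qq) = diag(8(3p^2 - 6p - 1), -6(2q + 3)).
At (1, 0): H = diag(-32, -18).
Both eigenvalues are negative, so H is negative definite: a local maximum.

local maximum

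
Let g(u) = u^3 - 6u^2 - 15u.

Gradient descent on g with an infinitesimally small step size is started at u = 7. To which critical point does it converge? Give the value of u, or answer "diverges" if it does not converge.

g'(u) = 3(u - 5)(u + 1), so g'(7) = 48.
Gradient descent moves in the -g' direction, i.e. u is decreasing.
The nearest critical point in that direction is u = 5, where g'' = 18 > 0 (a local minimum). The iterate converges there.

5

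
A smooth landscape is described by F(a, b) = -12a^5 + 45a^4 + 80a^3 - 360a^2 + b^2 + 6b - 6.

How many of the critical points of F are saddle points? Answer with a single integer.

2

F separates as a function of a plus a function of b, so ∇F=0 decouples.
∂F/∂a = -60a(a - 3)(a - 2)(a + 2) = 0 at a ∈ {-2, 0, 2, 3}; ∂F/∂b = 2(b + 3) = 0 at b ∈ {-3}.
The Hessian is diagonal: diag(F_aa, F_bb). Second derivatives: F_aa(-2)=2400, F_aa(0)=-720, F_aa(2)=480, F_aa(3)=-900; F_bb(-3)=2.
Saddle points occur where the two diagonal entries have opposite signs: (0, -3), (3, -3). Count: 2.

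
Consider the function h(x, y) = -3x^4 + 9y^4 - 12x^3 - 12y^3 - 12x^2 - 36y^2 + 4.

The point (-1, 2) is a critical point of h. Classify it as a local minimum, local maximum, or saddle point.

local minimum

The mixed partial ∂²h/∂x∂y is 0, so the Hessian at any point is diag(h_xx, h_yy) = diag(-12(3x^2 + 6x + 2), 36(3y^2 - 2y - 2)).
At (-1, 2): H = diag(12, 216).
Both eigenvalues are positive, so H is positive definite: a local minimum.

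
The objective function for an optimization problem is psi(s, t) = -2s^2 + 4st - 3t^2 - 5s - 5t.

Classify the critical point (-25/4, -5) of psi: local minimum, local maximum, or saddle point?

The Hessian of psi is constant: H = [[-4, 4], [4, -6]].
det(H) = (-4)·(-6) − 4² = 8.
det(H) > 0 and tr(H) = -10 < 0, so H is negative definite and the point is a local maximum.

local maximum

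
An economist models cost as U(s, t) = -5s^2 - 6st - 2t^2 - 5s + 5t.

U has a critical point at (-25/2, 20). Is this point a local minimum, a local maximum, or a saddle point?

local maximum

The Hessian of U is constant: H = [[-10, -6], [-6, -4]].
det(H) = (-10)·(-4) − (-6)² = 4.
det(H) > 0 and tr(H) = -14 < 0, so H is negative definite and the point is a local maximum.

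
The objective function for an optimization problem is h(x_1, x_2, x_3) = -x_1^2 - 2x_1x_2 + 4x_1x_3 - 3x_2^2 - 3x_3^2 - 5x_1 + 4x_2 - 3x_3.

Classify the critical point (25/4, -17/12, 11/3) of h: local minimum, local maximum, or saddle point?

The Hessian is constant: H = [[-2, -2, 4], [-2, -6, 0], [4, 0, -6]].
Leading principal minors: Δ₁ = -2, Δ₂ = 8, Δ₃ = 48.
The minors fit neither the all-positive nor the alternating-sign pattern, so H is indefinite: a saddle point.

saddle point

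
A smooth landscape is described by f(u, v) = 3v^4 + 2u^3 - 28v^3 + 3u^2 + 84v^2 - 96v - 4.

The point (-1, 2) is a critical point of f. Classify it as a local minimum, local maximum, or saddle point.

local maximum

The mixed partial ∂²f/∂u∂v is 0, so the Hessian at any point is diag(f_uu, f_vv) = diag(6(2u + 1), 12(3v^2 - 14v + 14)).
At (-1, 2): H = diag(-6, -24).
Both eigenvalues are negative, so H is negative definite: a local maximum.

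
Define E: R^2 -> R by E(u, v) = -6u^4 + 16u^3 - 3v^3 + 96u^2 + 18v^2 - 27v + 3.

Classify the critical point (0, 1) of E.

local minimum

The mixed partial ∂²E/∂u∂v is 0, so the Hessian at any point is diag(E_uu, E_vv) = diag(24(-3u^2 + 4u + 8), 18(-v + 2)).
At (0, 1): H = diag(192, 18).
Both eigenvalues are positive, so H is positive definite: a local minimum.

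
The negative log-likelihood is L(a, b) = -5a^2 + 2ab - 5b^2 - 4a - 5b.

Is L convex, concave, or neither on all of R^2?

L is quadratic, so its Hessian is the constant matrix H = [[-10, 2], [2, -10]].
det(H) = 96, tr(H) = -20.
det(H) > 0 and tr(H) < 0, so H is negative definite everywhere: concave.

concave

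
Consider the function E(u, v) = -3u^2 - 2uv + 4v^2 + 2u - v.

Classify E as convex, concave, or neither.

E is quadratic, so its Hessian is the constant matrix H = [[-6, -2], [-2, 8]].
det(H) = -52, tr(H) = 2.
det(H) < 0, so H is indefinite: neither convex nor concave.

neither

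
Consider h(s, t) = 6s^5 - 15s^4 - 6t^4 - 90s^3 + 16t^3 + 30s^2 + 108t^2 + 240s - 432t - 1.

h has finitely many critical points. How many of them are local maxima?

h separates as a function of s plus a function of t, so ∇h=0 decouples.
∂h/∂s = 30(s - 4)(s - 1)(s + 1)(s + 2) = 0 at s ∈ {-2, -1, 1, 4}; ∂h/∂t = -24(t - 3)(t - 2)(t + 3) = 0 at t ∈ {-3, 2, 3}.
The Hessian is diagonal: diag(h_ss, h_tt). Second derivatives: h_ss(-2)=-540, h_ss(-1)=300, h_ss(1)=-540, h_ss(4)=2700; h_tt(-3)=-720, h_tt(2)=120, h_tt(3)=-144.
Local maxima occur where both diagonal entries negative: (-2, -3), (-2, 3), (1, -3), (1, 3). Count: 4.

4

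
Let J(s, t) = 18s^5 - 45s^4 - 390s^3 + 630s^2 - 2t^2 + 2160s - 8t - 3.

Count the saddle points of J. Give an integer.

2

J separates as a function of s plus a function of t, so ∇J=0 decouples.
∂J/∂s = 90(s - 4)(s - 2)(s + 1)(s + 3) = 0 at s ∈ {-3, -1, 2, 4}; ∂J/∂t = -4(t + 2) = 0 at t ∈ {-2}.
The Hessian is diagonal: diag(J_ss, J_tt). Second derivatives: J_ss(-3)=-6300, J_ss(-1)=2700, J_ss(2)=-2700, J_ss(4)=6300; J_tt(-2)=-4.
Saddle points occur where the two diagonal entries have opposite signs: (-1, -2), (4, -2). Count: 2.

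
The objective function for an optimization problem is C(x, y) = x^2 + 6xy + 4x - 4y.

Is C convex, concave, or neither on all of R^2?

C is quadratic, so its Hessian is the constant matrix H = [[2, 6], [6, 0]].
det(H) = -36, tr(H) = 2.
det(H) < 0, so H is indefinite: neither convex nor concave.

neither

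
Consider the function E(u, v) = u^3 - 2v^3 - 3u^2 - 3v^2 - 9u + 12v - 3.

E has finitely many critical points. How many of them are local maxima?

E separates as a function of u plus a function of v, so ∇E=0 decouples.
∂E/∂u = 3(u - 3)(u + 1) = 0 at u ∈ {-1, 3}; ∂E/∂v = -6(v - 1)(v + 2) = 0 at v ∈ {-2, 1}.
The Hessian is diagonal: diag(E_uu, E_vv). Second derivatives: E_uu(-1)=-12, E_uu(3)=12; E_vv(-2)=18, E_vv(1)=-18.
Local maxima occur where both diagonal entries negative: (-1, 1). Count: 1.

1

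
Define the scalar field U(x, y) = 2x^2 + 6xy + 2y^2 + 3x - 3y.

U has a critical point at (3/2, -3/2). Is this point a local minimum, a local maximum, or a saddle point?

saddle point

The Hessian of U is constant: H = [[4, 6], [6, 4]].
det(H) = 4·4 − 6² = -20.
Since det(H) < 0, H is indefinite and the critical point is a saddle point.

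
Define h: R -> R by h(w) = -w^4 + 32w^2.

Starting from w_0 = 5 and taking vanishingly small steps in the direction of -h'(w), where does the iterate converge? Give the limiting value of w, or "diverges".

h'(w) = -4w(w - 4)(w + 4), so h'(5) = -180.
Gradient descent moves in the -h' direction, i.e. w is increasing.
There is no critical point above w=5, and h' keeps the same sign, so the iterate runs off to +∞.

diverges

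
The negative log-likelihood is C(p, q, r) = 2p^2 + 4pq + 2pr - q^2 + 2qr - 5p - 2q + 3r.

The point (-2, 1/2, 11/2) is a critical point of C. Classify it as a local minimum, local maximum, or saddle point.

saddle point

The Hessian is constant: H = [[4, 4, 2], [4, -2, 2], [2, 2, 0]].
Leading principal minors: Δ₁ = 4, Δ₂ = -24, Δ₃ = 24.
The minors fit neither the all-positive nor the alternating-sign pattern, so H is indefinite: a saddle point.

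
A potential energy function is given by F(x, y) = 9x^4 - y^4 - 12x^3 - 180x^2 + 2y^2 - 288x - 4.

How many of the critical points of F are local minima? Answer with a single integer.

2

F separates as a function of x plus a function of y, so ∇F=0 decouples.
∂F/∂x = 36(x - 4)(x + 1)(x + 2) = 0 at x ∈ {-2, -1, 4}; ∂F/∂y = -4y(y - 1)(y + 1) = 0 at y ∈ {-1, 0, 1}.
The Hessian is diagonal: diag(F_xx, F_yy). Second derivatives: F_xx(-2)=216, F_xx(-1)=-180, F_xx(4)=1080; F_yy(-1)=-8, F_yy(0)=4, F_yy(1)=-8.
Local minima occur where both diagonal entries positive: (-2, 0), (4, 0). Count: 2.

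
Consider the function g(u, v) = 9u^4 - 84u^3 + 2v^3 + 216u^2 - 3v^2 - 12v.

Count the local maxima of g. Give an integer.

g separates as a function of u plus a function of v, so ∇g=0 decouples.
∂g/∂u = 36u(u - 4)(u - 3) = 0 at u ∈ {0, 3, 4}; ∂g/∂v = 6(v - 2)(v + 1) = 0 at v ∈ {-1, 2}.
The Hessian is diagonal: diag(g_uu, g_vv). Second derivatives: g_uu(0)=432, g_uu(3)=-108, g_uu(4)=144; g_vv(-1)=-18, g_vv(2)=18.
Local maxima occur where both diagonal entries negative: (3, -1). Count: 1.

1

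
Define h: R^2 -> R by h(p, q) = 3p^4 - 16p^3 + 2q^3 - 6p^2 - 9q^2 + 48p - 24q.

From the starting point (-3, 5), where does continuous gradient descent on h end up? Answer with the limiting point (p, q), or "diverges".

(-1, 4)

h is separable, so gradient descent decouples: p follows -∂h/∂p, q follows -∂h/∂q.
∂h/∂p = 12(p - 4)(p - 1)(p + 1); at p=-3 this is -672, so p increases.
∂h/∂q = 6(q - 4)(q + 1); at q=5 this is 36, so q decreases.
p converges to its nearest critical value -1 (a local min of the p-part); q converges to 4. The iterate converges to (-1, 4).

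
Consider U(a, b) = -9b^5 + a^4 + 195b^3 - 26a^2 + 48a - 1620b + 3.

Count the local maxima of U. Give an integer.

2

U separates as a function of a plus a function of b, so ∇U=0 decouples.
∂U/∂a = 4(a - 3)(a - 1)(a + 4) = 0 at a ∈ {-4, 1, 3}; ∂U/∂b = -45(b - 3)(b - 2)(b + 2)(b + 3) = 0 at b ∈ {-3, -2, 2, 3}.
The Hessian is diagonal: diag(U_aa, U_bb). Second derivatives: U_aa(-4)=140, U_aa(1)=-40, U_aa(3)=56; U_bb(-3)=1350, U_bb(-2)=-900, U_bb(2)=900, U_bb(3)=-1350.
Local maxima occur where both diagonal entries negative: (1, -2), (1, 3). Count: 2.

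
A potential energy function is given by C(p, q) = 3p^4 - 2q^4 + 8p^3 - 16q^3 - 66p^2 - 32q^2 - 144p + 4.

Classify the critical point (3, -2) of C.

local minimum

The mixed partial ∂²C/∂p∂q is 0, so the Hessian at any point is diag(C_pp, C_qq) = diag(12(3p^2 + 4p - 11), -8(3q^2 + 12q + 8)).
At (3, -2): H = diag(336, 32).
Both eigenvalues are positive, so H is positive definite: a local minimum.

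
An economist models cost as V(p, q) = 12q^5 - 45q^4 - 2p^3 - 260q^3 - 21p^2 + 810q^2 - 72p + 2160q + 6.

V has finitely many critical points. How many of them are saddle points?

V separates as a function of p plus a function of q, so ∇V=0 decouples.
∂V/∂p = -6(p + 3)(p + 4) = 0 at p ∈ {-4, -3}; ∂V/∂q = 60(q - 4)(q - 3)(q + 1)(q + 3) = 0 at q ∈ {-3, -1, 3, 4}.
The Hessian is diagonal: diag(V_pp, V_qq). Second derivatives: V_pp(-4)=6, V_pp(-3)=-6; V_qq(-3)=-5040, V_qq(-1)=2400, V_qq(3)=-1440, V_qq(4)=2100.
Saddle points occur where the two diagonal entries have opposite signs: (-4, -3), (-4, 3), (-3, -1), (-3, 4). Count: 4.

4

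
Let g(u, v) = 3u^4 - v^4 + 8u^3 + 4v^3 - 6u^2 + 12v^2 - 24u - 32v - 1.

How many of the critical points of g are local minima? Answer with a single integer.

2

g separates as a function of u plus a function of v, so ∇g=0 decouples.
∂g/∂u = 12(u - 1)(u + 1)(u + 2) = 0 at u ∈ {-2, -1, 1}; ∂g/∂v = -4(v - 4)(v - 1)(v + 2) = 0 at v ∈ {-2, 1, 4}.
The Hessian is diagonal: diag(g_uu, g_vv). Second derivatives: g_uu(-2)=36, g_uu(-1)=-24, g_uu(1)=72; g_vv(-2)=-72, g_vv(1)=36, g_vv(4)=-72.
Local minima occur where both diagonal entries positive: (-2, 1), (1, 1). Count: 2.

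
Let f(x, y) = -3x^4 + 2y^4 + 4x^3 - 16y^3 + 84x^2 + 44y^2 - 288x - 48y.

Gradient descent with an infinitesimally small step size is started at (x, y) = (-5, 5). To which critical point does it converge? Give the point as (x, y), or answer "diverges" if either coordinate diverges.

diverges

f is separable, so gradient descent decouples: x follows -∂f/∂x, y follows -∂f/∂y.
∂f/∂x = -12(x - 3)(x - 2)(x + 4); at x=-5 this is 672, so x decreases.
∂f/∂y = 8(y - 3)(y - 2)(y - 1); at y=5 this is 192, so y decreases.
The x-coordinate has no critical point in that direction and runs off to infinity.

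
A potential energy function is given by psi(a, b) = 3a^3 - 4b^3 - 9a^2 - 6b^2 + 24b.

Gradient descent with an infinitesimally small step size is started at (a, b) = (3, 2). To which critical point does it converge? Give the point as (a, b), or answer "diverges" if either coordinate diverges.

psi is separable, so gradient descent decouples: a follows -∂psi/∂a, b follows -∂psi/∂b.
∂psi/∂a = 9a(a - 2); at a=3 this is 27, so a decreases.
∂psi/∂b = -12(b - 1)(b + 2); at b=2 this is -48, so b increases.
The b-coordinate has no critical point in that direction and runs off to infinity.

diverges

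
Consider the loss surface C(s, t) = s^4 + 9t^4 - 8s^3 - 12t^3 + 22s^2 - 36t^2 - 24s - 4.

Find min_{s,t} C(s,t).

C(s,t) separates as P(s) + Q(t) − 4, so its minimum is min P + min Q − 4.
P'(s) = 4(s - 3)(s - 2)(s - 1) vanishes at s ∈ {1, 2, 3}; Q'(t) = 36t(t - 2)(t + 1) vanishes at t ∈ {-1, 0, 2}.
Local minima of P (where P''>0): P(1)=-9, P(3)=-9. Local minima of Q: Q(-1)=-15, Q(2)=-96.
So the global minimum of C is P(1) + Q(2) − 4 = -9 − 96 − 4 = -109, attained at (1, 2).

-109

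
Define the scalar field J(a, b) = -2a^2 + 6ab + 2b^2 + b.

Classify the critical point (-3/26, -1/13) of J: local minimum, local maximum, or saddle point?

The Hessian of J is constant: H = [[-4, 6], [6, 4]].
det(H) = (-4)·4 − 6² = -52.
Since det(H) < 0, H is indefinite and the critical point is a saddle point.

saddle point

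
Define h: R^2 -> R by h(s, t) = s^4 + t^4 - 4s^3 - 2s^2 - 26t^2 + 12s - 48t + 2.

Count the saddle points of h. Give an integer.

4

h separates as a function of s plus a function of t, so ∇h=0 decouples.
∂h/∂s = 4(s - 3)(s - 1)(s + 1) = 0 at s ∈ {-1, 1, 3}; ∂h/∂t = 4(t - 4)(t + 1)(t + 3) = 0 at t ∈ {-3, -1, 4}.
The Hessian is diagonal: diag(h_ss, h_tt). Second derivatives: h_ss(-1)=32, h_ss(1)=-16, h_ss(3)=32; h_tt(-3)=56, h_tt(-1)=-40, h_tt(4)=140.
Saddle points occur where the two diagonal entries have opposite signs: (-1, -1), (1, -3), (1, 4), (3, -1). Count: 4.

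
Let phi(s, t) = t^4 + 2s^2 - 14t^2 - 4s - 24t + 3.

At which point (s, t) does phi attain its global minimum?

(1, 3)

phi(s,t) separates as P(s) + Q(t) + 3, so its minimum is min P + min Q + 3.
P'(s) = 4s - 4 vanishes at s ∈ {1}; Q'(t) = 4(t - 3)(t + 1)(t + 2) vanishes at t ∈ {-2, -1, 3}.
Local minima of P (where P''>0): P(1)=-2. Local minima of Q: Q(-2)=8, Q(3)=-117.
So the global minimum of phi is P(1) + Q(3) + 3 = -2 − 117 + 3 = -116, attained at (1, 3).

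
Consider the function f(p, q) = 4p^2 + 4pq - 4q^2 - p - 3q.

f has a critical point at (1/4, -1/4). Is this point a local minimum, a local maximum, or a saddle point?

The Hessian of f is constant: H = [[8, 4], [4, -8]].
det(H) = 8·(-8) − 4² = -80.
Since det(H) < 0, H is indefinite and the critical point is a saddle point.

saddle point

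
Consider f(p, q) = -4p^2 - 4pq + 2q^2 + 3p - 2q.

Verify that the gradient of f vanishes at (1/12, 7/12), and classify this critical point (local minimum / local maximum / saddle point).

saddle point

∇f = (-8p - 4q + 3, -4p + 4q - 2); substituting (1/12, 7/12) gives ∇f = (0, 0), so (1/12, 7/12) is indeed a critical point.
The Hessian of f is constant: H = [[-8, -4], [-4, 4]].
det(H) = (-8)·4 − (-4)² = -48.
Since det(H) < 0, H is indefinite and the critical point is a saddle point.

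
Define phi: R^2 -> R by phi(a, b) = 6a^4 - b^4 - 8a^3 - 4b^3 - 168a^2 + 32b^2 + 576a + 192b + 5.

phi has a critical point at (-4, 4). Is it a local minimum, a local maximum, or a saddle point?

saddle point

The mixed partial ∂²phi/∂a∂b is 0, so the Hessian at any point is diag(phi_aa, phi_bb) = diag(24(3a^2 - 2a - 14), 4(-3b^2 - 6b + 16)).
At (-4, 4): H = diag(1008, -224).
The eigenvalues have opposite signs, so H is indefinite: a saddle point.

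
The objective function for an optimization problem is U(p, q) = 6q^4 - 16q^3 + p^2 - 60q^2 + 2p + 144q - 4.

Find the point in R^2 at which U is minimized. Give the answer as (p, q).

U(p,q) separates as A(p) + B(q) − 4, so its minimum is min A + min B − 4.
A'(p) = 2p + 2 vanishes at p ∈ {-1}; B'(q) = 24(q - 3)(q - 1)(q + 2) vanishes at q ∈ {-2, 1, 3}.
Local minima of A (where A''>0): A(-1)=-1. Local minima of B: B(-2)=-304, B(3)=-54.
So the global minimum of U is A(-1) + B(-2) − 4 = -1 − 304 − 4 = -309, attained at (-1, -2).

(-1, -2)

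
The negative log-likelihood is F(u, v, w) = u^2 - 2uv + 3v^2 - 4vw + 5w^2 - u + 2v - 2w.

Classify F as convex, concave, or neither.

convex

F is quadratic, so its Hessian is the constant matrix H = [[2, -2, 0], [-2, 6, -4], [0, -4, 10]].
Leading principal minors: 2, 8, 48.
All positive ⇒ H ≻ 0 ⇒ convex.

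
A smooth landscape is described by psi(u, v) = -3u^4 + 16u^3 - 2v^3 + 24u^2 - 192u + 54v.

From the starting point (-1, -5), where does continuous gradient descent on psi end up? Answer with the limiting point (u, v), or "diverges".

psi is separable, so gradient descent decouples: u follows -∂psi/∂u, v follows -∂psi/∂v.
∂psi/∂u = -12(u - 4)(u - 2)(u + 2); at u=-1 this is -180, so u increases.
∂psi/∂v = -6(v - 3)(v + 3); at v=-5 this is -96, so v increases.
u converges to its nearest critical value 2 (a local min of the u-part); v converges to -3. The iterate converges to (2, -3).

(2, -3)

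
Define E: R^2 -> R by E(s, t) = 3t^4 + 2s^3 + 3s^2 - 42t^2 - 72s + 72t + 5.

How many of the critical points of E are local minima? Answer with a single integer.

E separates as a function of s plus a function of t, so ∇E=0 decouples.
∂E/∂s = 6(s - 3)(s + 4) = 0 at s ∈ {-4, 3}; ∂E/∂t = 12(t - 2)(t - 1)(t + 3) = 0 at t ∈ {-3, 1, 2}.
The Hessian is diagonal: diag(E_ss, E_tt). Second derivatives: E_ss(-4)=-42, E_ss(3)=42; E_tt(-3)=240, E_tt(1)=-48, E_tt(2)=60.
Local minima occur where both diagonal entries positive: (3, -3), (3, 2). Count: 2.

2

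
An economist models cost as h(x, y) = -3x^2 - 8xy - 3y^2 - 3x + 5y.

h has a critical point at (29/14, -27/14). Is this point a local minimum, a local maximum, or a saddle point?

saddle point

The Hessian of h is constant: H = [[-6, -8], [-8, -6]].
det(H) = (-6)·(-6) − (-8)² = -28.
Since det(H) < 0, H is indefinite and the critical point is a saddle point.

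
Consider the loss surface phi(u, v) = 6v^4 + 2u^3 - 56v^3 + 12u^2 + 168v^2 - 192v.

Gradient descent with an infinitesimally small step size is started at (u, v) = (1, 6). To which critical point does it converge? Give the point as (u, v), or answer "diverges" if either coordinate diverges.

(0, 4)

phi is separable, so gradient descent decouples: u follows -∂phi/∂u, v follows -∂phi/∂v.
∂phi/∂u = 6u(u + 4); at u=1 this is 30, so u decreases.
∂phi/∂v = 24(v - 4)(v - 2)(v - 1); at v=6 this is 960, so v decreases.
u converges to its nearest critical value 0 (a local min of the u-part); v converges to 4. The iterate converges to (0, 4).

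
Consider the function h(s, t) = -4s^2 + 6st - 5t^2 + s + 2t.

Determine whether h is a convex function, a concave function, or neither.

h is quadratic, so its Hessian is the constant matrix H = [[-8, 6], [6, -10]].
det(H) = 44, tr(H) = -18.
det(H) > 0 and tr(H) < 0, so H is negative definite everywhere: concave.

concave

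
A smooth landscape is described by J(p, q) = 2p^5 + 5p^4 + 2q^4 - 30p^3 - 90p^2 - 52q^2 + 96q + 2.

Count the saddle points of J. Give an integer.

J separates as a function of p plus a function of q, so ∇J=0 decouples.
∂J/∂p = 10p(p - 3)(p + 2)(p + 3) = 0 at p ∈ {-3, -2, 0, 3}; ∂J/∂q = 8(q - 3)(q - 1)(q + 4) = 0 at q ∈ {-4, 1, 3}.
The Hessian is diagonal: diag(J_pp, J_qq). Second derivatives: J_pp(-3)=-180, J_pp(-2)=100, J_pp(0)=-180, J_pp(3)=900; J_qq(-4)=280, J_qq(1)=-80, J_qq(3)=112.
Saddle points occur where the two diagonal entries have opposite signs: (-3, -4), (-3, 3), (-2, 1), (0, -4), (0, 3), (3, 1). Count: 6.

6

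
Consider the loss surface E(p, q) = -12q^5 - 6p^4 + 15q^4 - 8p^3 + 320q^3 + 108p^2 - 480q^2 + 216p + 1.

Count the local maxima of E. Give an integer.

4

E separates as a function of p plus a function of q, so ∇E=0 decouples.
∂E/∂p = -24(p - 3)(p + 1)(p + 3) = 0 at p ∈ {-3, -1, 3}; ∂E/∂q = -60q(q - 4)(q - 1)(q + 4) = 0 at q ∈ {-4, 0, 1, 4}.
The Hessian is diagonal: diag(E_pp, E_qq). Second derivatives: E_pp(-3)=-288, E_pp(-1)=192, E_pp(3)=-576; E_qq(-4)=9600, E_qq(0)=-960, E_qq(1)=900, E_qq(4)=-5760.
Local maxima occur where both diagonal entries negative: (-3, 0), (-3, 4), (3, 0), (3, 4). Count: 4.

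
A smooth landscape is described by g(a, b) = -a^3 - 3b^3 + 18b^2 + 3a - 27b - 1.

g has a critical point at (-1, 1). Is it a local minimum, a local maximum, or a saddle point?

The mixed partial ∂²g/∂a∂b is 0, so the Hessian at any point is diag(g_aa, g_bb) = diag(-6a, 18(-b + 2)).
At (-1, 1): H = diag(6, 18).
Both eigenvalues are positive, so H is positive definite: a local minimum.

local minimum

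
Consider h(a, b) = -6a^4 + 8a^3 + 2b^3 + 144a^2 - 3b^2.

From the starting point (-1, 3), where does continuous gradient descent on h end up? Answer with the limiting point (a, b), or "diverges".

h is separable, so gradient descent decouples: a follows -∂h/∂a, b follows -∂h/∂b.
∂h/∂a = -24a(a - 4)(a + 3); at a=-1 this is -240, so a increases.
∂h/∂b = 6b(b - 1); at b=3 this is 36, so b decreases.
a converges to its nearest critical value 0 (a local min of the a-part); b converges to 1. The iterate converges to (0, 1).

(0, 1)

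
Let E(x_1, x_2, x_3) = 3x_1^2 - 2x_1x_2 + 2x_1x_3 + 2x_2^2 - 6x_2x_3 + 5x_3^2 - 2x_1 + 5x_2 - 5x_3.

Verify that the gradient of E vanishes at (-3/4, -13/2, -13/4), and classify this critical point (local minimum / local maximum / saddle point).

∇E = (6x_1 - 2x_2 + 2x_3 - 2, -2x_1 + 4x_2 - 6x_3 + 5, 2x_1 - 6x_2 + 10x_3 - 5); substituting (-3/4, -13/2, -13/4) gives ∇E = (0, 0, 0), so (-3/4, -13/2, -13/4) is indeed a critical point.
The Hessian is constant: H = [[6, -2, 2], [-2, 4, -6], [2, -6, 10]].
Leading principal minors: Δ₁ = 6, Δ₂ = 20, Δ₃ = 16.
All leading minors are positive, so H is positive definite: a local minimum.

local minimum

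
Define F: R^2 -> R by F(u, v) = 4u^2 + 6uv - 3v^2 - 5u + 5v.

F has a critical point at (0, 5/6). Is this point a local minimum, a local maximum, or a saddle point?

saddle point

The Hessian of F is constant: H = [[8, 6], [6, -6]].
det(H) = 8·(-6) − 6² = -84.
Since det(H) < 0, H is indefinite and the critical point is a saddle point.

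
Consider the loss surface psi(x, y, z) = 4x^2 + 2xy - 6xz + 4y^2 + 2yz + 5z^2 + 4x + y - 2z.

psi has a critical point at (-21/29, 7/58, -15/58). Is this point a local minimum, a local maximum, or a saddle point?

The Hessian is constant: H = [[8, 2, -6], [2, 8, 2], [-6, 2, 10]].
Leading principal minors: Δ₁ = 8, Δ₂ = 60, Δ₃ = 232.
All leading minors are positive, so H is positive definite: a local minimum.

local minimum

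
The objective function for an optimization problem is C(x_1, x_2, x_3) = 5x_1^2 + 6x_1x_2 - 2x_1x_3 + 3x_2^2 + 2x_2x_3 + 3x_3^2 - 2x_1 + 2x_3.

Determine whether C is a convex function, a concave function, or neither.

C is quadratic, so its Hessian is the constant matrix H = [[10, 6, -2], [6, 6, 2], [-2, 2, 6]].
Leading principal minors: 10, 24, 32.
All positive ⇒ H ≻ 0 ⇒ convex.

convex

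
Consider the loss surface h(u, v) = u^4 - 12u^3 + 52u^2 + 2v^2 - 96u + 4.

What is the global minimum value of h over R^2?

-60

h(u,v) separates as P(u) + Q(v) + 4, so its minimum is min P + min Q + 4.
P'(u) = 4(u - 4)(u - 3)(u - 2) vanishes at u ∈ {2, 3, 4}; Q'(v) = 4v vanishes at v ∈ {0}.
Local minima of P (where P''>0): P(2)=-64, P(4)=-64. Local minima of Q: Q(0)=0.
So the global minimum of h is P(2) + Q(0) + 4 = -64 + 0 + 4 = -60, attained at (2, 0).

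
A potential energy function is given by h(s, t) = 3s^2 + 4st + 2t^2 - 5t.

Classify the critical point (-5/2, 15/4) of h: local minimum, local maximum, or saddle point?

The Hessian of h is constant: H = [[6, 4], [4, 4]].
det(H) = 6·4 − 4² = 8.
det(H) > 0 and tr(H) = 10 > 0, so H is positive definite and the point is a local minimum.

local minimum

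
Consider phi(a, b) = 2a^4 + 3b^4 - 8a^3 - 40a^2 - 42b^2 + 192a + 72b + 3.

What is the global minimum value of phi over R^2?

-906

phi(a,b) separates as P(a) + Q(b) + 3, so its minimum is min P + min Q + 3.
P'(a) = 8(a - 4)(a - 2)(a + 3) vanishes at a ∈ {-3, 2, 4}; Q'(b) = 12(b - 2)(b - 1)(b + 3) vanishes at b ∈ {-3, 1, 2}.
Local minima of P (where P''>0): P(-3)=-558, P(4)=128. Local minima of Q: Q(-3)=-351, Q(2)=24.
So the global minimum of phi is P(-3) + Q(-3) + 3 = -558 − 351 + 3 = -906, attained at (-3, -3).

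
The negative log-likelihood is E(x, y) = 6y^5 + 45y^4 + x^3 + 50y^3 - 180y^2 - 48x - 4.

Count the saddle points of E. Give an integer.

E separates as a function of x plus a function of y, so ∇E=0 decouples.
∂E/∂x = 3(x - 4)(x + 4) = 0 at x ∈ {-4, 4}; ∂E/∂y = 30y(y - 1)(y + 3)(y + 4) = 0 at y ∈ {-4, -3, 0, 1}.
The Hessian is diagonal: diag(E_xx, E_yy). Second derivatives: E_xx(-4)=-24, E_xx(4)=24; E_yy(-4)=-600, E_yy(-3)=360, E_yy(0)=-360, E_yy(1)=600.
Saddle points occur where the two diagonal entries have opposite signs: (-4, -3), (-4, 1), (4, -4), (4, 0). Count: 4.

4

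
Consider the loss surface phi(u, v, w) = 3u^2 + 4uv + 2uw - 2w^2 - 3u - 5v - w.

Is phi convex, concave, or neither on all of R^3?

neither

phi is quadratic, so its Hessian is the constant matrix H = [[6, 4, 2], [4, 0, 0], [2, 0, -4]].
Leading principal minors: 6, -16, 64.
Neither pattern holds ⇒ H is indefinite ⇒ neither convex nor concave.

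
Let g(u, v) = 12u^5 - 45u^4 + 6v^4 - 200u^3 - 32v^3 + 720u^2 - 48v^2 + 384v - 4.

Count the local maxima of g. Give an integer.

g separates as a function of u plus a function of v, so ∇g=0 decouples.
∂g/∂u = 60u(u - 4)(u - 2)(u + 3) = 0 at u ∈ {-3, 0, 2, 4}; ∂g/∂v = 24(v - 4)(v - 2)(v + 2) = 0 at v ∈ {-2, 2, 4}.
The Hessian is diagonal: diag(g_uu, g_vv). Second derivatives: g_uu(-3)=-6300, g_uu(0)=1440, g_uu(2)=-1200, g_uu(4)=3360; g_vv(-2)=576, g_vv(2)=-192, g_vv(4)=288.
Local maxima occur where both diagonal entries negative: (-3, 2), (2, 2). Count: 2.

2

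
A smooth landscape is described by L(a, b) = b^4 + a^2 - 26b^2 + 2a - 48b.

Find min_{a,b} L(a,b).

L(a,b) separates as P(a) + Q(b), so its minimum is min P + min Q.
P'(a) = 2a + 2 vanishes at a ∈ {-1}; Q'(b) = 4(b - 4)(b + 1)(b + 3) vanishes at b ∈ {-3, -1, 4}.
Local minima of P (where P''>0): P(-1)=-1. Local minima of Q: Q(-3)=-9, Q(4)=-352.
So the global minimum of L is P(-1) + Q(4) = -1 − 352 = -353, attained at (-1, 4).

-353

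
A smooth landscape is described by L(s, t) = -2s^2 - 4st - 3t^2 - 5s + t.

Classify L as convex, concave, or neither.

L is quadratic, so its Hessian is the constant matrix H = [[-4, -4], [-4, -6]].
det(H) = 8, tr(H) = -10.
det(H) > 0 and tr(H) < 0, so H is negative definite everywhere: concave.

concave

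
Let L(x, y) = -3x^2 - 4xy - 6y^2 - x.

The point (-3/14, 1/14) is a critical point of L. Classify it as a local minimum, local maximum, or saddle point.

The Hessian of L is constant: H = [[-6, -4], [-4, -12]].
det(H) = (-6)·(-12) − (-4)² = 56.
det(H) > 0 and tr(H) = -18 < 0, so H is negative definite and the point is a local maximum.

local maximum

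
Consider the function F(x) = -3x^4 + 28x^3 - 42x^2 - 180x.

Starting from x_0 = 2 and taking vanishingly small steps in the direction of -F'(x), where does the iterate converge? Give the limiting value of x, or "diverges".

F'(x) = -12(x - 5)(x - 3)(x + 1), so F'(2) = -108.
Gradient descent moves in the -F' direction, i.e. x is increasing.
The nearest critical point in that direction is x = 3, where F'' = 96 > 0 (a local minimum). The iterate converges there.

3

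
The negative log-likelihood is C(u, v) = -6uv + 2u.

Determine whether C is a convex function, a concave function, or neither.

neither

C is quadratic, so its Hessian is the constant matrix H = [[0, -6], [-6, 0]].
det(H) = -36, tr(H) = 0.
det(H) < 0, so H is indefinite: neither convex nor concave.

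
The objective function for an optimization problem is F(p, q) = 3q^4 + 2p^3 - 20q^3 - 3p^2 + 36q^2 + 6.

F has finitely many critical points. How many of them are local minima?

2

F separates as a function of p plus a function of q, so ∇F=0 decouples.
∂F/∂p = 6p(p - 1) = 0 at p ∈ {0, 1}; ∂F/∂q = 12q(q - 3)(q - 2) = 0 at q ∈ {0, 2, 3}.
The Hessian is diagonal: diag(F_pp, F_qq). Second derivatives: F_pp(0)=-6, F_pp(1)=6; F_qq(0)=72, F_qq(2)=-24, F_qq(3)=36.
Local minima occur where both diagonal entries positive: (1, 0), (1, 3). Count: 2.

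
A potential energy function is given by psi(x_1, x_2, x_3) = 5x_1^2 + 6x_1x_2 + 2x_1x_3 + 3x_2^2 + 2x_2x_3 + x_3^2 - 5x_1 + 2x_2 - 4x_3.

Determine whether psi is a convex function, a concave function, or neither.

psi is quadratic, so its Hessian is the constant matrix H = [[10, 6, 2], [6, 6, 2], [2, 2, 2]].
Leading principal minors: 10, 24, 32.
All positive ⇒ H ≻ 0 ⇒ convex.

convex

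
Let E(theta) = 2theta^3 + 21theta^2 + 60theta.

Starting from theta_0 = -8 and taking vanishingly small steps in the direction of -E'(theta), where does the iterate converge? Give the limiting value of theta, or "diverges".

E'(theta) = 6(theta + 2)(theta + 5), so E'(-8) = 108.
Gradient descent moves in the -E' direction, i.e. theta is decreasing.
There is no critical point below theta=-8, and E' keeps the same sign, so the iterate runs off to −∞.

diverges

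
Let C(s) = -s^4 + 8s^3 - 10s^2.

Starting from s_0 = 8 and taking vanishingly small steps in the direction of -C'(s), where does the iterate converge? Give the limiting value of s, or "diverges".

C'(s) = -4s(s - 5)(s - 1), so C'(8) = -672.
Gradient descent moves in the -C' direction, i.e. s is increasing.
There is no critical point above s=8, and C' keeps the same sign, so the iterate runs off to +∞.

diverges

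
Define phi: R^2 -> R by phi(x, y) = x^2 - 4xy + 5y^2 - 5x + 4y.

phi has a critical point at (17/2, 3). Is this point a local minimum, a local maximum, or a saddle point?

The Hessian of phi is constant: H = [[2, -4], [-4, 10]].
det(H) = 2·10 − (-4)² = 4.
det(H) > 0 and tr(H) = 12 > 0, so H is positive definite and the point is a local minimum.

local minimum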